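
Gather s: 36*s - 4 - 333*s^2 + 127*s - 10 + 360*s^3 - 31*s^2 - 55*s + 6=360*s^3 - 364*s^2 + 108*s - 8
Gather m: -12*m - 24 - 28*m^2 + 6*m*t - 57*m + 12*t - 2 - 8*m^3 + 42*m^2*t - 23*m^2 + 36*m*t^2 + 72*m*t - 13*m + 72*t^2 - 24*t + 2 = -8*m^3 + m^2*(42*t - 51) + m*(36*t^2 + 78*t - 82) + 72*t^2 - 12*t - 24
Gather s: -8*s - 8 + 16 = 8 - 8*s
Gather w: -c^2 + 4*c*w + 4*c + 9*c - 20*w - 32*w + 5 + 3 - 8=-c^2 + 13*c + w*(4*c - 52)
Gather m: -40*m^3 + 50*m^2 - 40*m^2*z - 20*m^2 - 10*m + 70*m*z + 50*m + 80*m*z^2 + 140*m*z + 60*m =-40*m^3 + m^2*(30 - 40*z) + m*(80*z^2 + 210*z + 100)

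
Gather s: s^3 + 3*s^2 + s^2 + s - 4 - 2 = s^3 + 4*s^2 + s - 6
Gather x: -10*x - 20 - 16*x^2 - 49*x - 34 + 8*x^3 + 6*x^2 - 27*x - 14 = 8*x^3 - 10*x^2 - 86*x - 68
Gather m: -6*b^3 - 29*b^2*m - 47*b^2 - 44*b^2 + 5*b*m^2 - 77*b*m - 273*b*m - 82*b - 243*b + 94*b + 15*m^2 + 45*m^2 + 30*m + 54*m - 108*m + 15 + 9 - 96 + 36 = -6*b^3 - 91*b^2 - 231*b + m^2*(5*b + 60) + m*(-29*b^2 - 350*b - 24) - 36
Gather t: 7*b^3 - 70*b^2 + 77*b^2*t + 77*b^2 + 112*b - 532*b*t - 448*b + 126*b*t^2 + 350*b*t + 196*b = 7*b^3 + 7*b^2 + 126*b*t^2 - 140*b + t*(77*b^2 - 182*b)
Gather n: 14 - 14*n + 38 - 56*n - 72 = -70*n - 20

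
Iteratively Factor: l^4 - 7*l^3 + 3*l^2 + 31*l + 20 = (l + 1)*(l^3 - 8*l^2 + 11*l + 20) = (l - 4)*(l + 1)*(l^2 - 4*l - 5) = (l - 5)*(l - 4)*(l + 1)*(l + 1)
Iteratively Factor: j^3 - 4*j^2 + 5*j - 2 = (j - 1)*(j^2 - 3*j + 2) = (j - 2)*(j - 1)*(j - 1)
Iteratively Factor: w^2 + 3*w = (w)*(w + 3)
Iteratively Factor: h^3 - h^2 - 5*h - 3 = (h + 1)*(h^2 - 2*h - 3) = (h + 1)^2*(h - 3)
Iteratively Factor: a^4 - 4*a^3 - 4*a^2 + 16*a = (a - 2)*(a^3 - 2*a^2 - 8*a) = (a - 4)*(a - 2)*(a^2 + 2*a) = a*(a - 4)*(a - 2)*(a + 2)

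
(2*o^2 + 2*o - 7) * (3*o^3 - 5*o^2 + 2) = 6*o^5 - 4*o^4 - 31*o^3 + 39*o^2 + 4*o - 14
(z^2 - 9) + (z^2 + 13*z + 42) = 2*z^2 + 13*z + 33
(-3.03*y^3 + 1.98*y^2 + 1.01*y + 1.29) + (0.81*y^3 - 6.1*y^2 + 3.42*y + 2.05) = -2.22*y^3 - 4.12*y^2 + 4.43*y + 3.34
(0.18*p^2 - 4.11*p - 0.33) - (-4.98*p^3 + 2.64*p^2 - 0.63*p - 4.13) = 4.98*p^3 - 2.46*p^2 - 3.48*p + 3.8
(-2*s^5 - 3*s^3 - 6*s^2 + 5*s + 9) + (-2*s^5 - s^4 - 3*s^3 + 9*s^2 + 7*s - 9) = -4*s^5 - s^4 - 6*s^3 + 3*s^2 + 12*s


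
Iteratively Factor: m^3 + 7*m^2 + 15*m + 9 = (m + 1)*(m^2 + 6*m + 9) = (m + 1)*(m + 3)*(m + 3)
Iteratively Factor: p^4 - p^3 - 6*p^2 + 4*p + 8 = (p + 1)*(p^3 - 2*p^2 - 4*p + 8) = (p - 2)*(p + 1)*(p^2 - 4) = (p - 2)^2*(p + 1)*(p + 2)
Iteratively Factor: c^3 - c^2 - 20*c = (c - 5)*(c^2 + 4*c) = c*(c - 5)*(c + 4)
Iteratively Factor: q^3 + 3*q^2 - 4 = (q - 1)*(q^2 + 4*q + 4) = (q - 1)*(q + 2)*(q + 2)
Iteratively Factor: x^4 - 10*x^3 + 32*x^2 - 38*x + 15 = (x - 1)*(x^3 - 9*x^2 + 23*x - 15) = (x - 5)*(x - 1)*(x^2 - 4*x + 3) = (x - 5)*(x - 1)^2*(x - 3)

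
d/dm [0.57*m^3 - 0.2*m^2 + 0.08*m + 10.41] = 1.71*m^2 - 0.4*m + 0.08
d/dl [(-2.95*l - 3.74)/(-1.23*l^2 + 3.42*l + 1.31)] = (-3.6285*l^2 - 9.2004*l + 8.9263)/(1.5129*l^4 - 8.4132*l^3 + 8.4738*l^2 + 8.9604*l + 1.7161)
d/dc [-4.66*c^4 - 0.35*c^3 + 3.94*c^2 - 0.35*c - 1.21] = -18.64*c^3 - 1.05*c^2 + 7.88*c - 0.35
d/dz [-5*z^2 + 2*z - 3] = 2 - 10*z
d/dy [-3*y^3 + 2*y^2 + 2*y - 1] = -9*y^2 + 4*y + 2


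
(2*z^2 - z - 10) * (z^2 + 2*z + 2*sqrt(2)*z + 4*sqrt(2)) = 2*z^4 + 3*z^3 + 4*sqrt(2)*z^3 - 12*z^2 + 6*sqrt(2)*z^2 - 24*sqrt(2)*z - 20*z - 40*sqrt(2)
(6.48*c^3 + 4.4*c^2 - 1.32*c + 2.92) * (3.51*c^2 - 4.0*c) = 22.7448*c^5 - 10.476*c^4 - 22.2332*c^3 + 15.5292*c^2 - 11.68*c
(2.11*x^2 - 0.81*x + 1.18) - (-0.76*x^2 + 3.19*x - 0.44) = 2.87*x^2 - 4.0*x + 1.62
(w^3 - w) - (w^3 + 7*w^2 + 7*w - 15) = -7*w^2 - 8*w + 15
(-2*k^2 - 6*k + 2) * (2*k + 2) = -4*k^3 - 16*k^2 - 8*k + 4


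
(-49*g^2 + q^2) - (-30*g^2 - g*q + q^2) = -19*g^2 + g*q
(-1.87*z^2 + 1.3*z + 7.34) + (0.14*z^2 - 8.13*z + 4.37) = -1.73*z^2 - 6.83*z + 11.71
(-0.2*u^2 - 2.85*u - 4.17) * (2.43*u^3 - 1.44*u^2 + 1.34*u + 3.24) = -0.486*u^5 - 6.6375*u^4 - 6.2971*u^3 + 1.5378*u^2 - 14.8218*u - 13.5108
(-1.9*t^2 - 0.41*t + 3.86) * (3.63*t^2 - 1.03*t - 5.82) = -6.897*t^4 + 0.4687*t^3 + 25.4921*t^2 - 1.5896*t - 22.4652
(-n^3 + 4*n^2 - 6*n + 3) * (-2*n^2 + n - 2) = 2*n^5 - 9*n^4 + 18*n^3 - 20*n^2 + 15*n - 6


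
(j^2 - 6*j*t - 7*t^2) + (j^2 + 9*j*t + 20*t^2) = 2*j^2 + 3*j*t + 13*t^2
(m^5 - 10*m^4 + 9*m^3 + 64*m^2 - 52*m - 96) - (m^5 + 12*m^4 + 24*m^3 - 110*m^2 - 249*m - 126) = -22*m^4 - 15*m^3 + 174*m^2 + 197*m + 30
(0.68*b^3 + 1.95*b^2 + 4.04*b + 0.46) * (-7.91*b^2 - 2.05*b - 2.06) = -5.3788*b^5 - 16.8185*b^4 - 37.3547*b^3 - 15.9376*b^2 - 9.2654*b - 0.9476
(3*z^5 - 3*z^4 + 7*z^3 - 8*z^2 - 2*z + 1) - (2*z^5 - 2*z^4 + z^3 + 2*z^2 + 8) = z^5 - z^4 + 6*z^3 - 10*z^2 - 2*z - 7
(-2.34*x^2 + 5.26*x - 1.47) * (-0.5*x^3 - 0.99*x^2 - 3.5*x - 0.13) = 1.17*x^5 - 0.3134*x^4 + 3.7176*x^3 - 16.6505*x^2 + 4.4612*x + 0.1911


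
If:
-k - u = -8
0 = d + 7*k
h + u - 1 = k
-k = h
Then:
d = -49/3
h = -7/3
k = 7/3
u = 17/3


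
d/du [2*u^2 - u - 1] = 4*u - 1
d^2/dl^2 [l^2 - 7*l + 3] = 2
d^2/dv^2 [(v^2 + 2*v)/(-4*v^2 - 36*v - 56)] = 7/(2*(v^3 + 21*v^2 + 147*v + 343))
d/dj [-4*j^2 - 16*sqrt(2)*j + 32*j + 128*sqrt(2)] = -8*j - 16*sqrt(2) + 32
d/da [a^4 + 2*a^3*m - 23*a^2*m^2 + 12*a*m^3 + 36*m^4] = 4*a^3 + 6*a^2*m - 46*a*m^2 + 12*m^3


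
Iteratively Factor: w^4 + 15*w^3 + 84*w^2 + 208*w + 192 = (w + 4)*(w^3 + 11*w^2 + 40*w + 48) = (w + 4)^2*(w^2 + 7*w + 12) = (w + 4)^3*(w + 3)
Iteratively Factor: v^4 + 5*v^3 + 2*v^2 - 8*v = (v + 2)*(v^3 + 3*v^2 - 4*v) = (v - 1)*(v + 2)*(v^2 + 4*v) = v*(v - 1)*(v + 2)*(v + 4)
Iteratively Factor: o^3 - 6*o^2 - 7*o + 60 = (o - 4)*(o^2 - 2*o - 15) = (o - 5)*(o - 4)*(o + 3)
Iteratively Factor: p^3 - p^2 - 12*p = (p + 3)*(p^2 - 4*p) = (p - 4)*(p + 3)*(p)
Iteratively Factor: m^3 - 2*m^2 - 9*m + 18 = (m + 3)*(m^2 - 5*m + 6) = (m - 2)*(m + 3)*(m - 3)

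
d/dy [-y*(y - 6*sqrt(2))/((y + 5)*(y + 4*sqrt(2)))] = (y*(y + 5)*(y - 6*sqrt(2)) + y*(y - 6*sqrt(2))*(y + 4*sqrt(2)) + 2*(-y + 3*sqrt(2))*(y + 5)*(y + 4*sqrt(2)))/((y + 5)^2*(y + 4*sqrt(2))^2)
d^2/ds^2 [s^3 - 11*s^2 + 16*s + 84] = 6*s - 22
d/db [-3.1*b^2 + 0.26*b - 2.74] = 0.26 - 6.2*b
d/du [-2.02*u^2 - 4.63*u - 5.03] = -4.04*u - 4.63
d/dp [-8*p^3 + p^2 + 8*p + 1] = -24*p^2 + 2*p + 8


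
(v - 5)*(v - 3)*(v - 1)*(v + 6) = v^4 - 3*v^3 - 31*v^2 + 123*v - 90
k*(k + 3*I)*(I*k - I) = I*k^3 - 3*k^2 - I*k^2 + 3*k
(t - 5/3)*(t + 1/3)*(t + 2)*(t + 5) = t^4 + 17*t^3/3 + t^2/9 - 155*t/9 - 50/9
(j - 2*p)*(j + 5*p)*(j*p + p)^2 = j^4*p^2 + 3*j^3*p^3 + 2*j^3*p^2 - 10*j^2*p^4 + 6*j^2*p^3 + j^2*p^2 - 20*j*p^4 + 3*j*p^3 - 10*p^4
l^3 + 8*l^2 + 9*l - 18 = (l - 1)*(l + 3)*(l + 6)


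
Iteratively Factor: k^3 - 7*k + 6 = (k - 2)*(k^2 + 2*k - 3) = (k - 2)*(k - 1)*(k + 3)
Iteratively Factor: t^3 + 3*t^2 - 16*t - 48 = (t - 4)*(t^2 + 7*t + 12) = (t - 4)*(t + 3)*(t + 4)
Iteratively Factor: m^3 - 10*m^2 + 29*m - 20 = (m - 5)*(m^2 - 5*m + 4) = (m - 5)*(m - 1)*(m - 4)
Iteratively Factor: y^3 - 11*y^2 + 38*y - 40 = (y - 2)*(y^2 - 9*y + 20) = (y - 5)*(y - 2)*(y - 4)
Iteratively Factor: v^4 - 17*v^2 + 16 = (v + 4)*(v^3 - 4*v^2 - v + 4) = (v - 1)*(v + 4)*(v^2 - 3*v - 4) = (v - 1)*(v + 1)*(v + 4)*(v - 4)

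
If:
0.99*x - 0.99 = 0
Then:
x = 1.00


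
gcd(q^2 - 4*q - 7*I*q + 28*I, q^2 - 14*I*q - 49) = q - 7*I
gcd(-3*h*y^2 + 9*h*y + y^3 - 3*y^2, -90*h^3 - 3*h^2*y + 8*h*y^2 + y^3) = -3*h + y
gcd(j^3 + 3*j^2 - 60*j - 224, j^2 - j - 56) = j^2 - j - 56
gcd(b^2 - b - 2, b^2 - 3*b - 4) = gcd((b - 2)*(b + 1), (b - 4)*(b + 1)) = b + 1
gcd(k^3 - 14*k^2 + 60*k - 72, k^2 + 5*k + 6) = 1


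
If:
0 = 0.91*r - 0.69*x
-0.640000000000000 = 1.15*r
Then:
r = -0.56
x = -0.73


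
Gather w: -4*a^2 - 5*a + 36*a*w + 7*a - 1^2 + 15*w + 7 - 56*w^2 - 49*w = -4*a^2 + 2*a - 56*w^2 + w*(36*a - 34) + 6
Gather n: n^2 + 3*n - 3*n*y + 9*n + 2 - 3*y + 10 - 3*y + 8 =n^2 + n*(12 - 3*y) - 6*y + 20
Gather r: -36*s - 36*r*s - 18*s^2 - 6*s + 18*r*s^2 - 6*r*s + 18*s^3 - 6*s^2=r*(18*s^2 - 42*s) + 18*s^3 - 24*s^2 - 42*s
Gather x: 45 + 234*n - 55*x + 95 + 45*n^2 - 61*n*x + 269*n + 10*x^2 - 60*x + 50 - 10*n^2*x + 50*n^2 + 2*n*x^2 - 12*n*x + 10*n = 95*n^2 + 513*n + x^2*(2*n + 10) + x*(-10*n^2 - 73*n - 115) + 190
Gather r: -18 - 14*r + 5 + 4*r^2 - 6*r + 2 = 4*r^2 - 20*r - 11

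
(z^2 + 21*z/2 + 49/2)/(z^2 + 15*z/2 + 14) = (z + 7)/(z + 4)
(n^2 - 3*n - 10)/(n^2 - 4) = (n - 5)/(n - 2)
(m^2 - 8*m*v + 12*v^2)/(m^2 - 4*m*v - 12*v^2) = (m - 2*v)/(m + 2*v)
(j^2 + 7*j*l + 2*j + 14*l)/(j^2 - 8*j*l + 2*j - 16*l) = (j + 7*l)/(j - 8*l)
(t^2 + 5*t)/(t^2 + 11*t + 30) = t/(t + 6)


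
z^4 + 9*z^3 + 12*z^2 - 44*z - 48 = (z - 2)*(z + 1)*(z + 4)*(z + 6)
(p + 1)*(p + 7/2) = p^2 + 9*p/2 + 7/2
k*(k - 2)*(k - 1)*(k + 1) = k^4 - 2*k^3 - k^2 + 2*k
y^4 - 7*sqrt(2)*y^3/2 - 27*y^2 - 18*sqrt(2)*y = y*(y - 6*sqrt(2))*(y + sqrt(2))*(y + 3*sqrt(2)/2)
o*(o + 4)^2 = o^3 + 8*o^2 + 16*o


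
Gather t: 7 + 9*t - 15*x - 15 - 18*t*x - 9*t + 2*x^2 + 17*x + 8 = -18*t*x + 2*x^2 + 2*x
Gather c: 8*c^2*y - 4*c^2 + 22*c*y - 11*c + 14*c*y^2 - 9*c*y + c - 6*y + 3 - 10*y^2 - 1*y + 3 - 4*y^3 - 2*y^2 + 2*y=c^2*(8*y - 4) + c*(14*y^2 + 13*y - 10) - 4*y^3 - 12*y^2 - 5*y + 6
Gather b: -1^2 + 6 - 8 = -3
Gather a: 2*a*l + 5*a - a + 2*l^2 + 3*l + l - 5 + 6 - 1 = a*(2*l + 4) + 2*l^2 + 4*l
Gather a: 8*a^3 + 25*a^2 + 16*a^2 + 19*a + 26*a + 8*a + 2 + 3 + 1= 8*a^3 + 41*a^2 + 53*a + 6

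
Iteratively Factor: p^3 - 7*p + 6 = (p + 3)*(p^2 - 3*p + 2) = (p - 2)*(p + 3)*(p - 1)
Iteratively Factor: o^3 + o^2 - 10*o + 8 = (o + 4)*(o^2 - 3*o + 2) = (o - 2)*(o + 4)*(o - 1)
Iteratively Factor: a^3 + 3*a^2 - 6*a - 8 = (a - 2)*(a^2 + 5*a + 4) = (a - 2)*(a + 4)*(a + 1)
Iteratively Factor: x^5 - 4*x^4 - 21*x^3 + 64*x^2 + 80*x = (x + 4)*(x^4 - 8*x^3 + 11*x^2 + 20*x) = (x + 1)*(x + 4)*(x^3 - 9*x^2 + 20*x) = (x - 4)*(x + 1)*(x + 4)*(x^2 - 5*x) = (x - 5)*(x - 4)*(x + 1)*(x + 4)*(x)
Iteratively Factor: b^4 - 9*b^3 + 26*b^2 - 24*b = (b - 3)*(b^3 - 6*b^2 + 8*b) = (b - 4)*(b - 3)*(b^2 - 2*b) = b*(b - 4)*(b - 3)*(b - 2)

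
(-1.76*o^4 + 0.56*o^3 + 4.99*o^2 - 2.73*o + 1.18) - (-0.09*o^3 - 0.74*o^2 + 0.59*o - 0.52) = -1.76*o^4 + 0.65*o^3 + 5.73*o^2 - 3.32*o + 1.7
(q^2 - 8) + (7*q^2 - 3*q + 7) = 8*q^2 - 3*q - 1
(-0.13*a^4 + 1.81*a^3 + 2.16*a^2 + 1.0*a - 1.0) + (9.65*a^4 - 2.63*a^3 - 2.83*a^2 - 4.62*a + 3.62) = 9.52*a^4 - 0.82*a^3 - 0.67*a^2 - 3.62*a + 2.62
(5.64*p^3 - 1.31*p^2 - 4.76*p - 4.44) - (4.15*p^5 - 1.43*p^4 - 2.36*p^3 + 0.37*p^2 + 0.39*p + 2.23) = -4.15*p^5 + 1.43*p^4 + 8.0*p^3 - 1.68*p^2 - 5.15*p - 6.67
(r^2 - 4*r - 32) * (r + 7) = r^3 + 3*r^2 - 60*r - 224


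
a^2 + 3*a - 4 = (a - 1)*(a + 4)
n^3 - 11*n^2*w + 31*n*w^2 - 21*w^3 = (n - 7*w)*(n - 3*w)*(n - w)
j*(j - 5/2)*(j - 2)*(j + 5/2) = j^4 - 2*j^3 - 25*j^2/4 + 25*j/2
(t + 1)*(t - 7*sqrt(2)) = t^2 - 7*sqrt(2)*t + t - 7*sqrt(2)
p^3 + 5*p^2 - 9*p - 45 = (p - 3)*(p + 3)*(p + 5)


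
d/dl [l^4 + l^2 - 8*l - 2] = 4*l^3 + 2*l - 8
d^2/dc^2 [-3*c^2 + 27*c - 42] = -6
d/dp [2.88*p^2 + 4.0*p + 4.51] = 5.76*p + 4.0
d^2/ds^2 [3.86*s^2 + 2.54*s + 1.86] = 7.72000000000000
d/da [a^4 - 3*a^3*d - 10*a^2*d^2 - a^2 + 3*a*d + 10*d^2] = 4*a^3 - 9*a^2*d - 20*a*d^2 - 2*a + 3*d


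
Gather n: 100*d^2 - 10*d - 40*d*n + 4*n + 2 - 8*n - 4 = 100*d^2 - 10*d + n*(-40*d - 4) - 2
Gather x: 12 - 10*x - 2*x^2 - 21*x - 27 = -2*x^2 - 31*x - 15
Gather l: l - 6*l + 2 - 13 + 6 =-5*l - 5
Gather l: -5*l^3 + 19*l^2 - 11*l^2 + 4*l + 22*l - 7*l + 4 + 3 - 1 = -5*l^3 + 8*l^2 + 19*l + 6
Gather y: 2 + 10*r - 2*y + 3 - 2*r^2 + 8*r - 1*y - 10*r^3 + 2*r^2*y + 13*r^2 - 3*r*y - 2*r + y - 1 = -10*r^3 + 11*r^2 + 16*r + y*(2*r^2 - 3*r - 2) + 4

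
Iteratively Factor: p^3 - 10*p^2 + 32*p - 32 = (p - 2)*(p^2 - 8*p + 16) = (p - 4)*(p - 2)*(p - 4)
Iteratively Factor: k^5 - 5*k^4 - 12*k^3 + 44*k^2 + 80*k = (k + 2)*(k^4 - 7*k^3 + 2*k^2 + 40*k) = (k - 5)*(k + 2)*(k^3 - 2*k^2 - 8*k) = (k - 5)*(k - 4)*(k + 2)*(k^2 + 2*k) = (k - 5)*(k - 4)*(k + 2)^2*(k)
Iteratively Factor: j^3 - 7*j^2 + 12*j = (j)*(j^2 - 7*j + 12) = j*(j - 4)*(j - 3)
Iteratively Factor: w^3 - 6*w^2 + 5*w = (w - 5)*(w^2 - w) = w*(w - 5)*(w - 1)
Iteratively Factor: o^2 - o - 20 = (o + 4)*(o - 5)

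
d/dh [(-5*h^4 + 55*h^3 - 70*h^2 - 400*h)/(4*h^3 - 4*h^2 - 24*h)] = 5*(-h^2 + 6*h + 1)/(4*(h^2 - 6*h + 9))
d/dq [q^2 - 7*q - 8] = 2*q - 7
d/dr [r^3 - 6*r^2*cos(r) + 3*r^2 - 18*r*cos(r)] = 6*r^2*sin(r) + 3*r^2 + 18*r*sin(r) - 12*r*cos(r) + 6*r - 18*cos(r)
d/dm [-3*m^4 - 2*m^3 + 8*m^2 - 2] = 2*m*(-6*m^2 - 3*m + 8)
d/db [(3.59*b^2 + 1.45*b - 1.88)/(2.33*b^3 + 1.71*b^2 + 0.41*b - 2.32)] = (-8.3647*b^4 - 6.757*b^3 + 12.1336*b^2 - 10.228*b - 2.5932)/(5.4289*b^6 + 7.9686*b^5 + 4.8347*b^4 - 9.409*b^3 - 7.7663*b^2 - 1.9024*b + 5.3824)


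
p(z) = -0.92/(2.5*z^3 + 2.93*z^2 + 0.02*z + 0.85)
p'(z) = -0.92*(-7.5*z^2 - 5.86*z - 0.02)/(2.5*z^3 + 2.93*z^2 + 0.02*z + 0.85)^2 = (6.9*z^2 + 5.3912*z + 0.0184)/(2.5*z^3 + 2.93*z^2 + 0.02*z + 0.85)^2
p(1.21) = -0.10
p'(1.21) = 0.18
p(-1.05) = -0.79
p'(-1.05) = 1.45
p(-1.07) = -0.82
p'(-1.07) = 1.71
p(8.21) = -0.00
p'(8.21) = 0.00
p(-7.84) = 0.00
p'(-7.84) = 0.00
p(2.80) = -0.01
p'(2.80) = 0.01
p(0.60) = -0.37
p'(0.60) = 0.95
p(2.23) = -0.02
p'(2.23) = 0.02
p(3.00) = -0.01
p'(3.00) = 0.01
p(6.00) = -0.00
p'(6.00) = 0.00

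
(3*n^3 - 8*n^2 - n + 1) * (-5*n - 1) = -15*n^4 + 37*n^3 + 13*n^2 - 4*n - 1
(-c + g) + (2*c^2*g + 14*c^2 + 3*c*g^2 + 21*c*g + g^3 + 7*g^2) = 2*c^2*g + 14*c^2 + 3*c*g^2 + 21*c*g - c + g^3 + 7*g^2 + g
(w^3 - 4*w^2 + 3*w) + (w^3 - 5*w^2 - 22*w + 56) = 2*w^3 - 9*w^2 - 19*w + 56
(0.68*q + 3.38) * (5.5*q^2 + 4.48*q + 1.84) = 3.74*q^3 + 21.6364*q^2 + 16.3936*q + 6.2192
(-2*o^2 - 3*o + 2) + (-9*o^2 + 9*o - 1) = -11*o^2 + 6*o + 1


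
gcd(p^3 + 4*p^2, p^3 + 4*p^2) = p^3 + 4*p^2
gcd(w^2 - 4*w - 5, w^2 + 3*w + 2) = w + 1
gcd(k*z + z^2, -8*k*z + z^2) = z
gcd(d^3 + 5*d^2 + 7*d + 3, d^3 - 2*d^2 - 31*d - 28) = d + 1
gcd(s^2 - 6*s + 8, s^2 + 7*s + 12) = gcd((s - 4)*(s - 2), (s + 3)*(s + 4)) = 1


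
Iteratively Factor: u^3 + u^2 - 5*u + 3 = (u + 3)*(u^2 - 2*u + 1) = (u - 1)*(u + 3)*(u - 1)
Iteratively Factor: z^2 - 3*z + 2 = (z - 1)*(z - 2)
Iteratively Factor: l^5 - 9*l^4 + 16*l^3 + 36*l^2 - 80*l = (l)*(l^4 - 9*l^3 + 16*l^2 + 36*l - 80) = l*(l + 2)*(l^3 - 11*l^2 + 38*l - 40) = l*(l - 4)*(l + 2)*(l^2 - 7*l + 10) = l*(l - 5)*(l - 4)*(l + 2)*(l - 2)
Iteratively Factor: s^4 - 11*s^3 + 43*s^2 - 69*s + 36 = (s - 3)*(s^3 - 8*s^2 + 19*s - 12) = (s - 4)*(s - 3)*(s^2 - 4*s + 3) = (s - 4)*(s - 3)^2*(s - 1)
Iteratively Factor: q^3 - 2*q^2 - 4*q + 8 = (q - 2)*(q^2 - 4) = (q - 2)*(q + 2)*(q - 2)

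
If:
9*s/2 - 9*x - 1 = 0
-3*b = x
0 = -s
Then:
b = 1/27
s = 0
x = -1/9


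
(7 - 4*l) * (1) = 7 - 4*l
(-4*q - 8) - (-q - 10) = 2 - 3*q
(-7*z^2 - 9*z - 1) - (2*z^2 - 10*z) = -9*z^2 + z - 1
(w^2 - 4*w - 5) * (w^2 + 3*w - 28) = w^4 - w^3 - 45*w^2 + 97*w + 140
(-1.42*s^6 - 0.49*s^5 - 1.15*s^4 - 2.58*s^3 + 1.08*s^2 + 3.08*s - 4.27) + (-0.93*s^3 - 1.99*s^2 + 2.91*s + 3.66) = -1.42*s^6 - 0.49*s^5 - 1.15*s^4 - 3.51*s^3 - 0.91*s^2 + 5.99*s - 0.609999999999999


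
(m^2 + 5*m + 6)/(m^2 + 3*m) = (m + 2)/m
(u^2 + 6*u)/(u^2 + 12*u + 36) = u/(u + 6)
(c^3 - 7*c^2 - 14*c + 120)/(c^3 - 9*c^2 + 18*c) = (c^2 - c - 20)/(c*(c - 3))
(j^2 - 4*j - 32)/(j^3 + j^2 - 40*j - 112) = (j - 8)/(j^2 - 3*j - 28)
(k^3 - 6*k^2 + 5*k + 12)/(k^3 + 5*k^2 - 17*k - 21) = (k - 4)/(k + 7)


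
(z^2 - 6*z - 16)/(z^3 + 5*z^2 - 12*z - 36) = (z - 8)/(z^2 + 3*z - 18)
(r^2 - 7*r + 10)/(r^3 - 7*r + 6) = (r - 5)/(r^2 + 2*r - 3)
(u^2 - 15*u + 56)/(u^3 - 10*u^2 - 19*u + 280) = 1/(u + 5)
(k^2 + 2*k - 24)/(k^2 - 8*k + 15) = (k^2 + 2*k - 24)/(k^2 - 8*k + 15)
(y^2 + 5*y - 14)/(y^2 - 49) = (y - 2)/(y - 7)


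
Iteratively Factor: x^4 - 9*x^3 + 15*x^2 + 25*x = (x)*(x^3 - 9*x^2 + 15*x + 25) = x*(x - 5)*(x^2 - 4*x - 5) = x*(x - 5)^2*(x + 1)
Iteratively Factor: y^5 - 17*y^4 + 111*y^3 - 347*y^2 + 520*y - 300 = (y - 5)*(y^4 - 12*y^3 + 51*y^2 - 92*y + 60) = (y - 5)*(y - 3)*(y^3 - 9*y^2 + 24*y - 20) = (y - 5)^2*(y - 3)*(y^2 - 4*y + 4) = (y - 5)^2*(y - 3)*(y - 2)*(y - 2)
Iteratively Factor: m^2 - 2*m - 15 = (m - 5)*(m + 3)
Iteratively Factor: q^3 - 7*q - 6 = (q + 2)*(q^2 - 2*q - 3) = (q - 3)*(q + 2)*(q + 1)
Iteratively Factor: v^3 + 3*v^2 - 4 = (v - 1)*(v^2 + 4*v + 4) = (v - 1)*(v + 2)*(v + 2)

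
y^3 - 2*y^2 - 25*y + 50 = (y - 5)*(y - 2)*(y + 5)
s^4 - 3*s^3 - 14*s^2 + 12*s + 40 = (s - 5)*(s - 2)*(s + 2)^2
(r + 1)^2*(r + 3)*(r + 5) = r^4 + 10*r^3 + 32*r^2 + 38*r + 15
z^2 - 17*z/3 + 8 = (z - 3)*(z - 8/3)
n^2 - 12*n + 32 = (n - 8)*(n - 4)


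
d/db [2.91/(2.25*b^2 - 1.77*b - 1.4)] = (5.1507 - 13.095*b)/(-2.25*b^2 + 1.77*b + 1.4)^2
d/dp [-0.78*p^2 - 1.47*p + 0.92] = -1.56*p - 1.47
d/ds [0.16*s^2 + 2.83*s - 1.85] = 0.32*s + 2.83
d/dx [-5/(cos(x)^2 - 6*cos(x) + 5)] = 10*(3 - cos(x))*sin(x)/(cos(x)^2 - 6*cos(x) + 5)^2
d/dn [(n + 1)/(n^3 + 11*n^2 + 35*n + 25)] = -2/(n^3 + 15*n^2 + 75*n + 125)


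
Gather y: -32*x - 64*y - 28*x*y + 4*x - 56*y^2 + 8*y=-28*x - 56*y^2 + y*(-28*x - 56)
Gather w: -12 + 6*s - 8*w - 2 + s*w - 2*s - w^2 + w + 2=4*s - w^2 + w*(s - 7) - 12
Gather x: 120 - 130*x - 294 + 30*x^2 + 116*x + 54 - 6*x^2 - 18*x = 24*x^2 - 32*x - 120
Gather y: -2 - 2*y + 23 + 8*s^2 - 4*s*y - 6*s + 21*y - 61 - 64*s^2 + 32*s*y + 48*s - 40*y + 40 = -56*s^2 + 42*s + y*(28*s - 21)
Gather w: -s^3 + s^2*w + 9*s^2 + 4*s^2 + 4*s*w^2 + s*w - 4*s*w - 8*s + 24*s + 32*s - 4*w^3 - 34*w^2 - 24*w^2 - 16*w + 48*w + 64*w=-s^3 + 13*s^2 + 48*s - 4*w^3 + w^2*(4*s - 58) + w*(s^2 - 3*s + 96)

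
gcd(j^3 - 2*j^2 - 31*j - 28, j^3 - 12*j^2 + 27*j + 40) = j + 1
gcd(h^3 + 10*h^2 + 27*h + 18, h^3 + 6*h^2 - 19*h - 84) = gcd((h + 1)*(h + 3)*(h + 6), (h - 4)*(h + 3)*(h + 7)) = h + 3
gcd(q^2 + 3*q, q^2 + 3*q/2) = q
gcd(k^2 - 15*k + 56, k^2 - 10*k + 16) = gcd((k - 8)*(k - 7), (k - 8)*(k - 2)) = k - 8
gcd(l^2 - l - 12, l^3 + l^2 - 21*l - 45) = l + 3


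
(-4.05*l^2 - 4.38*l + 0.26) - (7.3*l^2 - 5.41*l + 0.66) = -11.35*l^2 + 1.03*l - 0.4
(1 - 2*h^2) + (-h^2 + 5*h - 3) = -3*h^2 + 5*h - 2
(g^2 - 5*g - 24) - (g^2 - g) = -4*g - 24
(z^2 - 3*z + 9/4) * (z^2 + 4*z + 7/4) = z^4 + z^3 - 8*z^2 + 15*z/4 + 63/16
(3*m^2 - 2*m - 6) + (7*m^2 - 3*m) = 10*m^2 - 5*m - 6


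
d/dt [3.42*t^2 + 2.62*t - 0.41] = 6.84*t + 2.62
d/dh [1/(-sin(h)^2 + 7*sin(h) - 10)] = (2*sin(h) - 7)*cos(h)/(sin(h)^2 - 7*sin(h) + 10)^2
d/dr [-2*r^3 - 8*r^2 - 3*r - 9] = -6*r^2 - 16*r - 3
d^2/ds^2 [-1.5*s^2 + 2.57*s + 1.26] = -3.00000000000000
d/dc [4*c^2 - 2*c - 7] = 8*c - 2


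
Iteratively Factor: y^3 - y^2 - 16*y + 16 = (y - 4)*(y^2 + 3*y - 4) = (y - 4)*(y + 4)*(y - 1)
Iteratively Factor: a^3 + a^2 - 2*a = (a)*(a^2 + a - 2) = a*(a + 2)*(a - 1)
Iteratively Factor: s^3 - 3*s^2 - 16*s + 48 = (s + 4)*(s^2 - 7*s + 12) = (s - 4)*(s + 4)*(s - 3)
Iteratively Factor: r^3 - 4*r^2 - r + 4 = (r + 1)*(r^2 - 5*r + 4) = (r - 1)*(r + 1)*(r - 4)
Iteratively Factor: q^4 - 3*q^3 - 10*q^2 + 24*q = (q - 4)*(q^3 + q^2 - 6*q) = (q - 4)*(q - 2)*(q^2 + 3*q) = (q - 4)*(q - 2)*(q + 3)*(q)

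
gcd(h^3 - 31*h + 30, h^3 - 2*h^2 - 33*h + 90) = h^2 + h - 30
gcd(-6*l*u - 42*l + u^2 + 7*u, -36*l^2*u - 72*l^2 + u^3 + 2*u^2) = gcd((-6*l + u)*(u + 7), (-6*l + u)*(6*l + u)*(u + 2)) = -6*l + u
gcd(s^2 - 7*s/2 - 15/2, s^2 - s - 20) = s - 5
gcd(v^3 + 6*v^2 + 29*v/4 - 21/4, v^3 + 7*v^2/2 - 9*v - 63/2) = v^2 + 13*v/2 + 21/2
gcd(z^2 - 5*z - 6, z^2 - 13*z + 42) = z - 6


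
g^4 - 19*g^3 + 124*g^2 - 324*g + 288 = (g - 8)*(g - 6)*(g - 3)*(g - 2)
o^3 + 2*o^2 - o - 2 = (o - 1)*(o + 1)*(o + 2)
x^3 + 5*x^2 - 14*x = x*(x - 2)*(x + 7)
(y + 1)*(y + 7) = y^2 + 8*y + 7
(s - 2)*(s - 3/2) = s^2 - 7*s/2 + 3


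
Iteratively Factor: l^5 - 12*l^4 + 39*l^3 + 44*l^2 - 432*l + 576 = (l + 3)*(l^4 - 15*l^3 + 84*l^2 - 208*l + 192) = (l - 4)*(l + 3)*(l^3 - 11*l^2 + 40*l - 48) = (l - 4)*(l - 3)*(l + 3)*(l^2 - 8*l + 16) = (l - 4)^2*(l - 3)*(l + 3)*(l - 4)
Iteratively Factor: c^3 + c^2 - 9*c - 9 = (c - 3)*(c^2 + 4*c + 3) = (c - 3)*(c + 3)*(c + 1)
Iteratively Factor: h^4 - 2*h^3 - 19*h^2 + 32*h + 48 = (h - 3)*(h^3 + h^2 - 16*h - 16) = (h - 3)*(h + 4)*(h^2 - 3*h - 4) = (h - 4)*(h - 3)*(h + 4)*(h + 1)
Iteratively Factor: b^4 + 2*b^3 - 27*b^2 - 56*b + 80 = (b - 1)*(b^3 + 3*b^2 - 24*b - 80) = (b - 5)*(b - 1)*(b^2 + 8*b + 16) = (b - 5)*(b - 1)*(b + 4)*(b + 4)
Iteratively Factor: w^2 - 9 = (w + 3)*(w - 3)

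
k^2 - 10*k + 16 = (k - 8)*(k - 2)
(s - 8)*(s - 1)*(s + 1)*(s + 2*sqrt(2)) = s^4 - 8*s^3 + 2*sqrt(2)*s^3 - 16*sqrt(2)*s^2 - s^2 - 2*sqrt(2)*s + 8*s + 16*sqrt(2)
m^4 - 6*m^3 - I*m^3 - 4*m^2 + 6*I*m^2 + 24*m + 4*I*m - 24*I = (m - 6)*(m - 2)*(m + 2)*(m - I)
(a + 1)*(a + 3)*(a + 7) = a^3 + 11*a^2 + 31*a + 21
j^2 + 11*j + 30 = (j + 5)*(j + 6)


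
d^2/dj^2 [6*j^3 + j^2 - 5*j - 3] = 36*j + 2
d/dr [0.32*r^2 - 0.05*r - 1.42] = 0.64*r - 0.05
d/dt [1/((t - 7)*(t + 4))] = (3 - 2*t)/(t^4 - 6*t^3 - 47*t^2 + 168*t + 784)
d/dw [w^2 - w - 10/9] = 2*w - 1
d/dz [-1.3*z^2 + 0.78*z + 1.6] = 0.78 - 2.6*z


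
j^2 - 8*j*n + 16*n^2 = (j - 4*n)^2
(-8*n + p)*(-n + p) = 8*n^2 - 9*n*p + p^2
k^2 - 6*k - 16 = (k - 8)*(k + 2)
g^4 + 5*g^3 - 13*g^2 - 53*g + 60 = (g - 3)*(g - 1)*(g + 4)*(g + 5)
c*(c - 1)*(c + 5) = c^3 + 4*c^2 - 5*c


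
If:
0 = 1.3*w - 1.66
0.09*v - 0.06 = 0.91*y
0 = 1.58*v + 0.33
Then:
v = -0.21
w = 1.28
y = -0.09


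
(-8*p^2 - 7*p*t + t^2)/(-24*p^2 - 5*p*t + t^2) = (p + t)/(3*p + t)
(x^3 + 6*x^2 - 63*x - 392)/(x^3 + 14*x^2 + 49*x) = (x - 8)/x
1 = 1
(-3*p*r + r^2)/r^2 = (-3*p + r)/r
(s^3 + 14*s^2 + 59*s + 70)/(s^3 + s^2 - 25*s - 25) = (s^2 + 9*s + 14)/(s^2 - 4*s - 5)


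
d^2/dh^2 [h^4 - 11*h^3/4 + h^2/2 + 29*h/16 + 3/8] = 12*h^2 - 33*h/2 + 1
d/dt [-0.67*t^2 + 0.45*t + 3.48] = 0.45 - 1.34*t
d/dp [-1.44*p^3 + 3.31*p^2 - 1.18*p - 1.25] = -4.32*p^2 + 6.62*p - 1.18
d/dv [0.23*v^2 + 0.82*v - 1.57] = 0.46*v + 0.82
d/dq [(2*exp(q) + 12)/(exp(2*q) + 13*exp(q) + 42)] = -2*exp(q)/(exp(2*q) + 14*exp(q) + 49)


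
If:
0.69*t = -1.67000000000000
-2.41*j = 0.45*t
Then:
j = 0.45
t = -2.42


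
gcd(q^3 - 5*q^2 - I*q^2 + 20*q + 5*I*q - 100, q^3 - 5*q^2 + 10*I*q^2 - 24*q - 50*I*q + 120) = q^2 + q*(-5 + 4*I) - 20*I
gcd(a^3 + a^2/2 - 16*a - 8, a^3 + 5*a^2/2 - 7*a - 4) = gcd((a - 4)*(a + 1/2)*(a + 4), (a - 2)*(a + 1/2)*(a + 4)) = a^2 + 9*a/2 + 2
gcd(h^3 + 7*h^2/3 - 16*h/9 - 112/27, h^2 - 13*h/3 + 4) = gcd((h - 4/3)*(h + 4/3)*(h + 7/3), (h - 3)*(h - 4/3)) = h - 4/3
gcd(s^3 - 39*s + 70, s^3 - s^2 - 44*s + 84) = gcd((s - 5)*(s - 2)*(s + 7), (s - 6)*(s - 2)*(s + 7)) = s^2 + 5*s - 14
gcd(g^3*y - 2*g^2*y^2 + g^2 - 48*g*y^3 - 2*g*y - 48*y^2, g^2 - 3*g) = 1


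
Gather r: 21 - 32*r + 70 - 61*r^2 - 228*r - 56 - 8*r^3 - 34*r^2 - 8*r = -8*r^3 - 95*r^2 - 268*r + 35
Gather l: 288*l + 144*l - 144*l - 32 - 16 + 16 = 288*l - 32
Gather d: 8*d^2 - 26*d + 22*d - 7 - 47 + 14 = 8*d^2 - 4*d - 40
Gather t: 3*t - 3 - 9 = 3*t - 12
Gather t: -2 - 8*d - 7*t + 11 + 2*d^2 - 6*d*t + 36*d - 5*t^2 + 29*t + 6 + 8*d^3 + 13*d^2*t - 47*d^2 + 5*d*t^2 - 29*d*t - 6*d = 8*d^3 - 45*d^2 + 22*d + t^2*(5*d - 5) + t*(13*d^2 - 35*d + 22) + 15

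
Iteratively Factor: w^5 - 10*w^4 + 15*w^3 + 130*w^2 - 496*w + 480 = (w - 4)*(w^4 - 6*w^3 - 9*w^2 + 94*w - 120) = (w - 4)*(w + 4)*(w^3 - 10*w^2 + 31*w - 30) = (w - 4)*(w - 2)*(w + 4)*(w^2 - 8*w + 15) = (w - 5)*(w - 4)*(w - 2)*(w + 4)*(w - 3)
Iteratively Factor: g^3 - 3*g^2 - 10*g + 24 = (g - 4)*(g^2 + g - 6) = (g - 4)*(g + 3)*(g - 2)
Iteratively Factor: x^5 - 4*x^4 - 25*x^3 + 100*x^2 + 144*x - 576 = (x - 3)*(x^4 - x^3 - 28*x^2 + 16*x + 192) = (x - 4)*(x - 3)*(x^3 + 3*x^2 - 16*x - 48) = (x - 4)*(x - 3)*(x + 3)*(x^2 - 16) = (x - 4)^2*(x - 3)*(x + 3)*(x + 4)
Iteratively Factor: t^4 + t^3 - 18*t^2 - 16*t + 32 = (t - 1)*(t^3 + 2*t^2 - 16*t - 32) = (t - 4)*(t - 1)*(t^2 + 6*t + 8) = (t - 4)*(t - 1)*(t + 4)*(t + 2)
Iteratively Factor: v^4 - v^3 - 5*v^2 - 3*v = (v + 1)*(v^3 - 2*v^2 - 3*v) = (v - 3)*(v + 1)*(v^2 + v) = v*(v - 3)*(v + 1)*(v + 1)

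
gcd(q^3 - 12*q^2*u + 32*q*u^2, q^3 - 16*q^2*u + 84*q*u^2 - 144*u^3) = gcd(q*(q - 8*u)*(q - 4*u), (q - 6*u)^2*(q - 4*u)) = q - 4*u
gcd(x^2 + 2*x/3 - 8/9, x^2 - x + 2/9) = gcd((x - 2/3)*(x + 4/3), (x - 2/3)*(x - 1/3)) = x - 2/3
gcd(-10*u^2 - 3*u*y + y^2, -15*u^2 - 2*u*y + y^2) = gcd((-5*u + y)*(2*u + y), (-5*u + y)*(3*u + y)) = -5*u + y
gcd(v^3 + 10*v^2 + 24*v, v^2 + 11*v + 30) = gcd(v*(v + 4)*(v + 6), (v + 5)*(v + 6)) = v + 6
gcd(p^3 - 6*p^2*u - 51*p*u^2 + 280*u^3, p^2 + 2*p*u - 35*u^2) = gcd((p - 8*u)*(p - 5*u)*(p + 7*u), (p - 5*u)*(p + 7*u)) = p^2 + 2*p*u - 35*u^2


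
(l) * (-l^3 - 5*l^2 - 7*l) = -l^4 - 5*l^3 - 7*l^2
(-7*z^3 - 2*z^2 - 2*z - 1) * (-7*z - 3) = 49*z^4 + 35*z^3 + 20*z^2 + 13*z + 3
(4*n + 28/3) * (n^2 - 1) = 4*n^3 + 28*n^2/3 - 4*n - 28/3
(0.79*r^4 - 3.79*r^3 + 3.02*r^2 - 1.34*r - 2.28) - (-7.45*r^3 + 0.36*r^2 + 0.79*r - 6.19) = 0.79*r^4 + 3.66*r^3 + 2.66*r^2 - 2.13*r + 3.91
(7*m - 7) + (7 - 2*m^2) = -2*m^2 + 7*m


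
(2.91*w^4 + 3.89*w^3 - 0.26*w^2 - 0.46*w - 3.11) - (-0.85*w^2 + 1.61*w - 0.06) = 2.91*w^4 + 3.89*w^3 + 0.59*w^2 - 2.07*w - 3.05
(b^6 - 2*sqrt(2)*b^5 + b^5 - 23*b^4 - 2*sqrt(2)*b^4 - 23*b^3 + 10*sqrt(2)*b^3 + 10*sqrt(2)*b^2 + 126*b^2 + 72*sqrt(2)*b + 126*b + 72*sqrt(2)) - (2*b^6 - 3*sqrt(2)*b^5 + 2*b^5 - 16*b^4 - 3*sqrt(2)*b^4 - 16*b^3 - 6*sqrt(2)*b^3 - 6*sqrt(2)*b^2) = -b^6 - b^5 + sqrt(2)*b^5 - 7*b^4 + sqrt(2)*b^4 - 7*b^3 + 16*sqrt(2)*b^3 + 16*sqrt(2)*b^2 + 126*b^2 + 72*sqrt(2)*b + 126*b + 72*sqrt(2)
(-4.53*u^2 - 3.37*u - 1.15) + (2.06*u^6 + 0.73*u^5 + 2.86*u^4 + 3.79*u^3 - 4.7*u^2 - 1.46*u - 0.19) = 2.06*u^6 + 0.73*u^5 + 2.86*u^4 + 3.79*u^3 - 9.23*u^2 - 4.83*u - 1.34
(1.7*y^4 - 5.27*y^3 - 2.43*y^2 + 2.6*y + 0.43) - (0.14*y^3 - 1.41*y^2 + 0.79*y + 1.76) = 1.7*y^4 - 5.41*y^3 - 1.02*y^2 + 1.81*y - 1.33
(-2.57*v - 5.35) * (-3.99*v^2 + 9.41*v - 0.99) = 10.2543*v^3 - 2.8372*v^2 - 47.7992*v + 5.2965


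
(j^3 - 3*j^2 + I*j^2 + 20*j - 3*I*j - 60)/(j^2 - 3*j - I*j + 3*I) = (j^2 + I*j + 20)/(j - I)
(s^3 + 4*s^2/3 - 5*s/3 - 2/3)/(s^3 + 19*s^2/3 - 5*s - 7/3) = (s + 2)/(s + 7)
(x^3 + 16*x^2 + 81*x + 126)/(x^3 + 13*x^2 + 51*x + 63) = (x + 6)/(x + 3)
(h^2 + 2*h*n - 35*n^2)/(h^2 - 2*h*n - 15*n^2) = (h + 7*n)/(h + 3*n)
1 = 1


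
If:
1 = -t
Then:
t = -1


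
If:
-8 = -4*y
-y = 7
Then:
No Solution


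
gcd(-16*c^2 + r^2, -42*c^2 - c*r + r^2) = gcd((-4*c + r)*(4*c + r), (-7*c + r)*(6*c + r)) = 1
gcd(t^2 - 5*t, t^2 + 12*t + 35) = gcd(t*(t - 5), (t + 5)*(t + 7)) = 1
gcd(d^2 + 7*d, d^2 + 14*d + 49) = d + 7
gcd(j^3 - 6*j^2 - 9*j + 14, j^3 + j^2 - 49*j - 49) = j - 7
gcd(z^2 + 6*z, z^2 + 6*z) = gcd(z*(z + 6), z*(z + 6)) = z^2 + 6*z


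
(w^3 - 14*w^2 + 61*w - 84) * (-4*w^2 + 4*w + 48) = -4*w^5 + 60*w^4 - 252*w^3 - 92*w^2 + 2592*w - 4032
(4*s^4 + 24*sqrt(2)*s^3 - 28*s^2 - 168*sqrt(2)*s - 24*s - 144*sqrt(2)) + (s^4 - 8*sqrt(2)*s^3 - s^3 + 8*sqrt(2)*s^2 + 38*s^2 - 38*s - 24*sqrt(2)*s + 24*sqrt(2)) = 5*s^4 - s^3 + 16*sqrt(2)*s^3 + 10*s^2 + 8*sqrt(2)*s^2 - 192*sqrt(2)*s - 62*s - 120*sqrt(2)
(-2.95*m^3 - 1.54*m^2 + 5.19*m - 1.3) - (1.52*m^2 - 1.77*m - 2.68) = -2.95*m^3 - 3.06*m^2 + 6.96*m + 1.38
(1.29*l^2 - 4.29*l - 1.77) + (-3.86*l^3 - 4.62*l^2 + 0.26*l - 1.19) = -3.86*l^3 - 3.33*l^2 - 4.03*l - 2.96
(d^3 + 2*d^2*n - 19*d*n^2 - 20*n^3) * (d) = d^4 + 2*d^3*n - 19*d^2*n^2 - 20*d*n^3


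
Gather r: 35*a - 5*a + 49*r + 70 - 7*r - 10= 30*a + 42*r + 60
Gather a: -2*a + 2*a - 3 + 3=0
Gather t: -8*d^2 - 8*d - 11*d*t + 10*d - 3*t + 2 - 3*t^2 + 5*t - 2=-8*d^2 + 2*d - 3*t^2 + t*(2 - 11*d)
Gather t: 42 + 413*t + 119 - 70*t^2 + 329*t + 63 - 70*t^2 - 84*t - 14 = -140*t^2 + 658*t + 210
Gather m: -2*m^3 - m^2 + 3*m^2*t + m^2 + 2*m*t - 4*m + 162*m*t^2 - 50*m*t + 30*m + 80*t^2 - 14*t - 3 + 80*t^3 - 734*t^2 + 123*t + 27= -2*m^3 + 3*m^2*t + m*(162*t^2 - 48*t + 26) + 80*t^3 - 654*t^2 + 109*t + 24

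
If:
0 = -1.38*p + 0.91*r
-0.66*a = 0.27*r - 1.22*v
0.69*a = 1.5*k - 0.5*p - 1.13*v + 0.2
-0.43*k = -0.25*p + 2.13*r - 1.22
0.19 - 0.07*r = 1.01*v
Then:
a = 0.03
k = 0.12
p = 0.39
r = 0.59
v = 0.15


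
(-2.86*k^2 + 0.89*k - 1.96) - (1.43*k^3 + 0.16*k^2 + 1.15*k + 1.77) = -1.43*k^3 - 3.02*k^2 - 0.26*k - 3.73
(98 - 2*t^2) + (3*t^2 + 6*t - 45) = t^2 + 6*t + 53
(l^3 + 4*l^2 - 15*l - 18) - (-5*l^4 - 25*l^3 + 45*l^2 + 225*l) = 5*l^4 + 26*l^3 - 41*l^2 - 240*l - 18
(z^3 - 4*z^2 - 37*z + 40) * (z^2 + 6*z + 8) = z^5 + 2*z^4 - 53*z^3 - 214*z^2 - 56*z + 320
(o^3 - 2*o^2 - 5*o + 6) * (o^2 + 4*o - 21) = o^5 + 2*o^4 - 34*o^3 + 28*o^2 + 129*o - 126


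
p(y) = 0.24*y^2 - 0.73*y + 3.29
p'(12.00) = 5.03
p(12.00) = 29.09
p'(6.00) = 2.15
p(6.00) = 7.55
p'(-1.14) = -1.28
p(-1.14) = 4.43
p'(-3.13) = -2.23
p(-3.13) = 7.93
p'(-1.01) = -1.21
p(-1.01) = 4.27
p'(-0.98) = -1.20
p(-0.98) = 4.24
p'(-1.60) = -1.50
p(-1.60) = 5.07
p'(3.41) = 0.91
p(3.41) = 3.59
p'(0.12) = -0.67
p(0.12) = 3.21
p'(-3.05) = -2.19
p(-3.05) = 7.75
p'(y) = 0.48*y - 0.73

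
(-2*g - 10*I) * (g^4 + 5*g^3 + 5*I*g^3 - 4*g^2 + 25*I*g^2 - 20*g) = -2*g^5 - 10*g^4 - 20*I*g^4 + 58*g^3 - 100*I*g^3 + 290*g^2 + 40*I*g^2 + 200*I*g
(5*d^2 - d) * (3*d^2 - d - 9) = 15*d^4 - 8*d^3 - 44*d^2 + 9*d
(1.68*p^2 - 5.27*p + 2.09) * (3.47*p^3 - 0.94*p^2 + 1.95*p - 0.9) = 5.8296*p^5 - 19.8661*p^4 + 15.4821*p^3 - 13.7531*p^2 + 8.8185*p - 1.881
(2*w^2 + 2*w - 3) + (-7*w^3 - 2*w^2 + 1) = -7*w^3 + 2*w - 2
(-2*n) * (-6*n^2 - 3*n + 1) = 12*n^3 + 6*n^2 - 2*n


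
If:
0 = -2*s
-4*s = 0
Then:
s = 0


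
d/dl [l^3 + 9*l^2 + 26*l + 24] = 3*l^2 + 18*l + 26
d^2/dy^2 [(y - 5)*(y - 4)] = 2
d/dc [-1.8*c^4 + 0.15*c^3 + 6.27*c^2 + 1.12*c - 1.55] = -7.2*c^3 + 0.45*c^2 + 12.54*c + 1.12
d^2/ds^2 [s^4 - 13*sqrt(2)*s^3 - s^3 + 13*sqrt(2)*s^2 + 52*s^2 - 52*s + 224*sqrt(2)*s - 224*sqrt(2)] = 12*s^2 - 78*sqrt(2)*s - 6*s + 26*sqrt(2) + 104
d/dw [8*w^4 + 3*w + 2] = 32*w^3 + 3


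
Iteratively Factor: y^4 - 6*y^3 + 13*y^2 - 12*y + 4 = (y - 2)*(y^3 - 4*y^2 + 5*y - 2) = (y - 2)*(y - 1)*(y^2 - 3*y + 2) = (y - 2)^2*(y - 1)*(y - 1)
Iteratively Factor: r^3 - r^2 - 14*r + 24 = (r + 4)*(r^2 - 5*r + 6) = (r - 2)*(r + 4)*(r - 3)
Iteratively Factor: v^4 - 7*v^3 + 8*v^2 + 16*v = (v)*(v^3 - 7*v^2 + 8*v + 16) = v*(v - 4)*(v^2 - 3*v - 4) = v*(v - 4)^2*(v + 1)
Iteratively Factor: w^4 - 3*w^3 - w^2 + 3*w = (w - 1)*(w^3 - 2*w^2 - 3*w) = (w - 3)*(w - 1)*(w^2 + w) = w*(w - 3)*(w - 1)*(w + 1)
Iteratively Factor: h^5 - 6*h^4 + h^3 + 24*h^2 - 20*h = (h - 1)*(h^4 - 5*h^3 - 4*h^2 + 20*h) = (h - 5)*(h - 1)*(h^3 - 4*h) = h*(h - 5)*(h - 1)*(h^2 - 4) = h*(h - 5)*(h - 2)*(h - 1)*(h + 2)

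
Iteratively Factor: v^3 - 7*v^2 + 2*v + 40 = (v + 2)*(v^2 - 9*v + 20) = (v - 4)*(v + 2)*(v - 5)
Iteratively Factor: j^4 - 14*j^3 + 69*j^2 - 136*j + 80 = (j - 1)*(j^3 - 13*j^2 + 56*j - 80) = (j - 4)*(j - 1)*(j^2 - 9*j + 20) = (j - 4)^2*(j - 1)*(j - 5)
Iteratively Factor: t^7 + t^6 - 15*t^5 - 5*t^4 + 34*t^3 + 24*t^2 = (t)*(t^6 + t^5 - 15*t^4 - 5*t^3 + 34*t^2 + 24*t) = t*(t - 2)*(t^5 + 3*t^4 - 9*t^3 - 23*t^2 - 12*t) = t^2*(t - 2)*(t^4 + 3*t^3 - 9*t^2 - 23*t - 12) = t^2*(t - 2)*(t + 4)*(t^3 - t^2 - 5*t - 3) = t^2*(t - 3)*(t - 2)*(t + 4)*(t^2 + 2*t + 1) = t^2*(t - 3)*(t - 2)*(t + 1)*(t + 4)*(t + 1)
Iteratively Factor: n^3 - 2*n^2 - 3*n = (n)*(n^2 - 2*n - 3) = n*(n + 1)*(n - 3)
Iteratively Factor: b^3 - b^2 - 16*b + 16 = (b - 1)*(b^2 - 16) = (b - 1)*(b + 4)*(b - 4)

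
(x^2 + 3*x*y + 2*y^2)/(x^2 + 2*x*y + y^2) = (x + 2*y)/(x + y)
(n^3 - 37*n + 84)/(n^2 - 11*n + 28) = (n^2 + 4*n - 21)/(n - 7)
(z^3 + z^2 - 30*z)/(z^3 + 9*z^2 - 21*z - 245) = z*(z + 6)/(z^2 + 14*z + 49)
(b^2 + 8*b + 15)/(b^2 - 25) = (b + 3)/(b - 5)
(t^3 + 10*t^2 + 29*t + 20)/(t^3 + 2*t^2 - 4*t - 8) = (t^3 + 10*t^2 + 29*t + 20)/(t^3 + 2*t^2 - 4*t - 8)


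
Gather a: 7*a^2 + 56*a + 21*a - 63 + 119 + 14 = 7*a^2 + 77*a + 70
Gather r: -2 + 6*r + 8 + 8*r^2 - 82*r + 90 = 8*r^2 - 76*r + 96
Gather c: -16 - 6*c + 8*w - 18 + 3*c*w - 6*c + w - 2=c*(3*w - 12) + 9*w - 36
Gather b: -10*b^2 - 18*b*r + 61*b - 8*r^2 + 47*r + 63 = -10*b^2 + b*(61 - 18*r) - 8*r^2 + 47*r + 63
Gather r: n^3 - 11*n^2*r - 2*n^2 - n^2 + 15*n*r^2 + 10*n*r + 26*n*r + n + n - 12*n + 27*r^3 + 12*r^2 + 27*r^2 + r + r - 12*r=n^3 - 3*n^2 - 10*n + 27*r^3 + r^2*(15*n + 39) + r*(-11*n^2 + 36*n - 10)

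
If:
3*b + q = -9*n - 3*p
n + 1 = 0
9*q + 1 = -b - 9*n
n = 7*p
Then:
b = 269/91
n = -1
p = -1/7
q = 51/91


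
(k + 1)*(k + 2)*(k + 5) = k^3 + 8*k^2 + 17*k + 10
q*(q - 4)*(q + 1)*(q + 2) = q^4 - q^3 - 10*q^2 - 8*q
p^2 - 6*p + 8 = (p - 4)*(p - 2)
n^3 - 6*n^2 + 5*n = n*(n - 5)*(n - 1)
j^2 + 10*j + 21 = (j + 3)*(j + 7)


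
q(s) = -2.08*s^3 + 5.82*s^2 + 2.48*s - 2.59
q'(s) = -6.24*s^2 + 11.64*s + 2.48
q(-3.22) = 119.21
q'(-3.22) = -99.70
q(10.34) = -1654.15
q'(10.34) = -544.32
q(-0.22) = -2.83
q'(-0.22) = -0.38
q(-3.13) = 110.45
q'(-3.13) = -95.09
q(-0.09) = -2.76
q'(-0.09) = 1.38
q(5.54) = -163.89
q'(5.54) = -124.55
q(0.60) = 0.54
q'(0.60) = 7.22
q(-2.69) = 73.34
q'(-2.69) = -73.98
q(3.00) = 1.07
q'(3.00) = -18.76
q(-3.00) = 98.51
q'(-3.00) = -88.60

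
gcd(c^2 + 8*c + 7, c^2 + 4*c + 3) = c + 1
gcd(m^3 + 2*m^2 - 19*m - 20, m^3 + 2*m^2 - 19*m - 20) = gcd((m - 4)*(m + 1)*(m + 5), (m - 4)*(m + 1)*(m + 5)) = m^3 + 2*m^2 - 19*m - 20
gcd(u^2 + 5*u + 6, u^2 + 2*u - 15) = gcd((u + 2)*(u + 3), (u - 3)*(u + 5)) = 1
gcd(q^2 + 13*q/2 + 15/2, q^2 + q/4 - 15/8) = q + 3/2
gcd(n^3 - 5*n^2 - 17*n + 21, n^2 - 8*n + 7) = n^2 - 8*n + 7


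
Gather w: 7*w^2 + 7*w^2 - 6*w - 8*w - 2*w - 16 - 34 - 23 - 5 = 14*w^2 - 16*w - 78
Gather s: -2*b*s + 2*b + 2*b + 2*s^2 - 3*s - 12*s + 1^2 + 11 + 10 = 4*b + 2*s^2 + s*(-2*b - 15) + 22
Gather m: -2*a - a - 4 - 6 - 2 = -3*a - 12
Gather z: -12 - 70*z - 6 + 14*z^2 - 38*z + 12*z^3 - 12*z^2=12*z^3 + 2*z^2 - 108*z - 18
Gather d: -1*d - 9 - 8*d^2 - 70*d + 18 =-8*d^2 - 71*d + 9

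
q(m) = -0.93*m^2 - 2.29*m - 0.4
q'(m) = -1.86*m - 2.29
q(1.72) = -7.09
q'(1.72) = -5.49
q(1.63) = -6.60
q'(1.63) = -5.32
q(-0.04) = -0.31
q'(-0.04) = -2.22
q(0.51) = -1.81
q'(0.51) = -3.24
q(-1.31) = 1.00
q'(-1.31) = 0.15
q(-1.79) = 0.72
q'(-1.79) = 1.04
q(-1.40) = 0.98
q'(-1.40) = 0.31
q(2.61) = -12.71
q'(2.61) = -7.14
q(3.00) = -15.64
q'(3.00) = -7.87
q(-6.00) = -20.14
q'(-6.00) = 8.87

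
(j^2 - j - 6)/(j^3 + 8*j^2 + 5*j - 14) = (j - 3)/(j^2 + 6*j - 7)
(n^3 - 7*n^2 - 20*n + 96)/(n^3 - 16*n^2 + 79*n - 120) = (n + 4)/(n - 5)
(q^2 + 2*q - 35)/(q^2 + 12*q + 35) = (q - 5)/(q + 5)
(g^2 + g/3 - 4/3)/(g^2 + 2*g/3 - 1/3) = (3*g^2 + g - 4)/(3*g^2 + 2*g - 1)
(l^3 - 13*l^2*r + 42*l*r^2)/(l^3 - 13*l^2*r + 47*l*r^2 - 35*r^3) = l*(l - 6*r)/(l^2 - 6*l*r + 5*r^2)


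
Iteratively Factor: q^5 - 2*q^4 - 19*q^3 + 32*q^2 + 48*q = (q - 3)*(q^4 + q^3 - 16*q^2 - 16*q) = (q - 3)*(q + 4)*(q^3 - 3*q^2 - 4*q) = (q - 3)*(q + 1)*(q + 4)*(q^2 - 4*q) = q*(q - 3)*(q + 1)*(q + 4)*(q - 4)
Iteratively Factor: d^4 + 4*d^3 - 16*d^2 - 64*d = (d + 4)*(d^3 - 16*d) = (d - 4)*(d + 4)*(d^2 + 4*d) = (d - 4)*(d + 4)^2*(d)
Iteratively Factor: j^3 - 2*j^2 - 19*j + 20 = (j - 5)*(j^2 + 3*j - 4) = (j - 5)*(j + 4)*(j - 1)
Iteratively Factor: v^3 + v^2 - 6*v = (v)*(v^2 + v - 6) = v*(v - 2)*(v + 3)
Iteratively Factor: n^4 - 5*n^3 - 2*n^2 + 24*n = (n)*(n^3 - 5*n^2 - 2*n + 24) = n*(n - 3)*(n^2 - 2*n - 8) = n*(n - 4)*(n - 3)*(n + 2)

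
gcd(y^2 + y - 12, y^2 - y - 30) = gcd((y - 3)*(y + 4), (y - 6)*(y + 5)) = 1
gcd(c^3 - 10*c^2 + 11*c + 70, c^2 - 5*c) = c - 5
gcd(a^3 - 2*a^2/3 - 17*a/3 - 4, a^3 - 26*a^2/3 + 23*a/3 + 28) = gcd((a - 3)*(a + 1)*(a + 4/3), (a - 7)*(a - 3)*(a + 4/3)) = a^2 - 5*a/3 - 4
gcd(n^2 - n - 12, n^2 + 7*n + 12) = n + 3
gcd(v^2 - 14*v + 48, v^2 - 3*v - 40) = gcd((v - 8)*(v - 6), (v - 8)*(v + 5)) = v - 8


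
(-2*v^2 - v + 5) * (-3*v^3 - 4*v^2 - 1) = 6*v^5 + 11*v^4 - 11*v^3 - 18*v^2 + v - 5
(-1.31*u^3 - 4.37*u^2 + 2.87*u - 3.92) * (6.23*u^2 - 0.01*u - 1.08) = -8.1613*u^5 - 27.212*u^4 + 19.3386*u^3 - 19.7307*u^2 - 3.0604*u + 4.2336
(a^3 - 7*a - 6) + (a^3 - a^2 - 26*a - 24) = 2*a^3 - a^2 - 33*a - 30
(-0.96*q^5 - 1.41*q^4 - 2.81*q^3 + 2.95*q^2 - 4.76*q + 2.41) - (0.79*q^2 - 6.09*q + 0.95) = -0.96*q^5 - 1.41*q^4 - 2.81*q^3 + 2.16*q^2 + 1.33*q + 1.46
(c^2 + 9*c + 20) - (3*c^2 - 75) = -2*c^2 + 9*c + 95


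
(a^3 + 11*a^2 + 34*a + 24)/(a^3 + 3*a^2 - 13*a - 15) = (a^2 + 10*a + 24)/(a^2 + 2*a - 15)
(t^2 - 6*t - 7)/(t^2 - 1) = (t - 7)/(t - 1)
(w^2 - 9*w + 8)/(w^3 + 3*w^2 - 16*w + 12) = (w - 8)/(w^2 + 4*w - 12)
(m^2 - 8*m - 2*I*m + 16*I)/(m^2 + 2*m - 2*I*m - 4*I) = (m - 8)/(m + 2)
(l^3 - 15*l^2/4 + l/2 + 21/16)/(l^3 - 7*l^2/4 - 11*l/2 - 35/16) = (4*l - 3)/(4*l + 5)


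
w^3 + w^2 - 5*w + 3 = (w - 1)^2*(w + 3)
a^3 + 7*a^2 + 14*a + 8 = (a + 1)*(a + 2)*(a + 4)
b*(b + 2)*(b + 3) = b^3 + 5*b^2 + 6*b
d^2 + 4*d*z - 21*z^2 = (d - 3*z)*(d + 7*z)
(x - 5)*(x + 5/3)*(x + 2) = x^3 - 4*x^2/3 - 15*x - 50/3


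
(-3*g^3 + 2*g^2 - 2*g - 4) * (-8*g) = 24*g^4 - 16*g^3 + 16*g^2 + 32*g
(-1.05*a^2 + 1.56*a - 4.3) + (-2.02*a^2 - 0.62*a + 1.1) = -3.07*a^2 + 0.94*a - 3.2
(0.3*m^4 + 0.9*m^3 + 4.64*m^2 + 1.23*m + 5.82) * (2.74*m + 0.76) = 0.822*m^5 + 2.694*m^4 + 13.3976*m^3 + 6.8966*m^2 + 16.8816*m + 4.4232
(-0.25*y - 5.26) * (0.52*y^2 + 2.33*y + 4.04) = -0.13*y^3 - 3.3177*y^2 - 13.2658*y - 21.2504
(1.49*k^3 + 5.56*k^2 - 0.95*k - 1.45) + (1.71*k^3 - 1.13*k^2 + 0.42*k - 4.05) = 3.2*k^3 + 4.43*k^2 - 0.53*k - 5.5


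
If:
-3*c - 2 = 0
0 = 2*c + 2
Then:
No Solution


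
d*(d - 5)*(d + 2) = d^3 - 3*d^2 - 10*d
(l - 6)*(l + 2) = l^2 - 4*l - 12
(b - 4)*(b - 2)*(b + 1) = b^3 - 5*b^2 + 2*b + 8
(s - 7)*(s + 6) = s^2 - s - 42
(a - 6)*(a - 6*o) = a^2 - 6*a*o - 6*a + 36*o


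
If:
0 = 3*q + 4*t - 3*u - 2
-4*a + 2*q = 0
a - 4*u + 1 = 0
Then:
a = 4*u - 1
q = 8*u - 2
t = 2 - 21*u/4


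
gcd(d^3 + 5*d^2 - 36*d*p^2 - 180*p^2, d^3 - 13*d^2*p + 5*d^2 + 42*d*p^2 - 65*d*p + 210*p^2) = -d^2 + 6*d*p - 5*d + 30*p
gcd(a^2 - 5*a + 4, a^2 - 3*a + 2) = a - 1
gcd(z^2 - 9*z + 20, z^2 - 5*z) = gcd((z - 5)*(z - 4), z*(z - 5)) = z - 5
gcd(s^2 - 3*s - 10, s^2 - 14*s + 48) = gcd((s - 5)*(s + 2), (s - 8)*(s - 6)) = 1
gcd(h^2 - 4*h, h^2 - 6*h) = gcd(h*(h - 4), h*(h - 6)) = h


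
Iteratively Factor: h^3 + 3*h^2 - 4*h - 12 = (h + 2)*(h^2 + h - 6) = (h - 2)*(h + 2)*(h + 3)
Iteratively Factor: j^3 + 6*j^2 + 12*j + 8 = (j + 2)*(j^2 + 4*j + 4) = (j + 2)^2*(j + 2)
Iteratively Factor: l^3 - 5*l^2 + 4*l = (l - 1)*(l^2 - 4*l) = l*(l - 1)*(l - 4)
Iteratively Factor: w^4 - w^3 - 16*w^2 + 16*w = (w - 4)*(w^3 + 3*w^2 - 4*w) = (w - 4)*(w - 1)*(w^2 + 4*w) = w*(w - 4)*(w - 1)*(w + 4)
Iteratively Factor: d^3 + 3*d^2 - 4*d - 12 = (d + 3)*(d^2 - 4) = (d + 2)*(d + 3)*(d - 2)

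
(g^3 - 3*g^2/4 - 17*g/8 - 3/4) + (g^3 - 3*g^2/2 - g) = 2*g^3 - 9*g^2/4 - 25*g/8 - 3/4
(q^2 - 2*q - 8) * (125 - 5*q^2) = -5*q^4 + 10*q^3 + 165*q^2 - 250*q - 1000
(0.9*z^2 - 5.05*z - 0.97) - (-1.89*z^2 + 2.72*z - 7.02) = 2.79*z^2 - 7.77*z + 6.05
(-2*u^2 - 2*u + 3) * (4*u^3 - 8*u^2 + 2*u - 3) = -8*u^5 + 8*u^4 + 24*u^3 - 22*u^2 + 12*u - 9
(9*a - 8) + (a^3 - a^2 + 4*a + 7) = a^3 - a^2 + 13*a - 1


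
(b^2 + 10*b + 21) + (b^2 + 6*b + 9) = 2*b^2 + 16*b + 30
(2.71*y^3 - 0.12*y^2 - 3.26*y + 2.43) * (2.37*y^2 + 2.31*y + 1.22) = 6.4227*y^5 + 5.9757*y^4 - 4.6972*y^3 - 1.9179*y^2 + 1.6361*y + 2.9646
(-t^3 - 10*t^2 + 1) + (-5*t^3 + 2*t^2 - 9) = -6*t^3 - 8*t^2 - 8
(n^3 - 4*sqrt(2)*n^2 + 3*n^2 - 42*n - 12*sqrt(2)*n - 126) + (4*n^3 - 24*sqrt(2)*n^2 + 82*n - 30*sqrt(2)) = 5*n^3 - 28*sqrt(2)*n^2 + 3*n^2 - 12*sqrt(2)*n + 40*n - 126 - 30*sqrt(2)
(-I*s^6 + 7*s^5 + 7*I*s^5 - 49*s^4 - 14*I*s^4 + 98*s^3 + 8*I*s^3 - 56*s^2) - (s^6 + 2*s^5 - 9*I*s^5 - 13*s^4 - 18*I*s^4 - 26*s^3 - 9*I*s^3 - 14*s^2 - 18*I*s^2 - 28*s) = -s^6 - I*s^6 + 5*s^5 + 16*I*s^5 - 36*s^4 + 4*I*s^4 + 124*s^3 + 17*I*s^3 - 42*s^2 + 18*I*s^2 + 28*s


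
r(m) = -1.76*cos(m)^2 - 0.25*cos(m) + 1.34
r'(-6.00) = 1.01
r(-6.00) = -0.52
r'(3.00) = -0.46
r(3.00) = -0.14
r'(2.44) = -1.57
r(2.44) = 0.50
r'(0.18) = 0.66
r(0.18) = -0.61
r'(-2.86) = 0.87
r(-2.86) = -0.04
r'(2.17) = -1.43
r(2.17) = 0.92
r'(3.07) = -0.23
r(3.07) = -0.16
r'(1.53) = 0.39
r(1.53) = 1.33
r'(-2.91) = 0.73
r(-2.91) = -0.08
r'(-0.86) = -1.93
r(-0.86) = 0.43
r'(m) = 3.52*sin(m)*cos(m) + 0.25*sin(m) = (3.52*cos(m) + 0.25)*sin(m)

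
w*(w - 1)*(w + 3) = w^3 + 2*w^2 - 3*w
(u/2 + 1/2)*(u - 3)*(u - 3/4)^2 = u^4/2 - 7*u^3/4 + 9*u^2/32 + 27*u/16 - 27/32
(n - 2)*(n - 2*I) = n^2 - 2*n - 2*I*n + 4*I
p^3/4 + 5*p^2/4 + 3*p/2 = p*(p/4 + 1/2)*(p + 3)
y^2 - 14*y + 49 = (y - 7)^2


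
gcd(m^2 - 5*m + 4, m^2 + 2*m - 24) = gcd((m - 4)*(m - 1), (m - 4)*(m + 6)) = m - 4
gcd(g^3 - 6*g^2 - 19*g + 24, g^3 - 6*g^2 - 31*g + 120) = g - 8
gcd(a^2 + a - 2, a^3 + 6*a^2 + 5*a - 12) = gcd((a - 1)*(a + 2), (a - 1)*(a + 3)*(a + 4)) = a - 1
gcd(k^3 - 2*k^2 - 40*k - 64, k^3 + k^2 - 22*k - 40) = k^2 + 6*k + 8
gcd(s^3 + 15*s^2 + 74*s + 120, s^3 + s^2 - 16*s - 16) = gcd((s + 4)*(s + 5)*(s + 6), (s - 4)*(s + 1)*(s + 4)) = s + 4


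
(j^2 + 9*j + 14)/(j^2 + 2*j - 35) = (j + 2)/(j - 5)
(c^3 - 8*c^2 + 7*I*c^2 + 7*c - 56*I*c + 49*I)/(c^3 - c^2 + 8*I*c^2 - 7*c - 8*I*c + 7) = (c - 7)/(c + I)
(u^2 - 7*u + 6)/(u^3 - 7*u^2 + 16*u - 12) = (u^2 - 7*u + 6)/(u^3 - 7*u^2 + 16*u - 12)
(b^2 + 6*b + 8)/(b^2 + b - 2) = (b + 4)/(b - 1)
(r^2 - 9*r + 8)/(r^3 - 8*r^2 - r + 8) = 1/(r + 1)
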